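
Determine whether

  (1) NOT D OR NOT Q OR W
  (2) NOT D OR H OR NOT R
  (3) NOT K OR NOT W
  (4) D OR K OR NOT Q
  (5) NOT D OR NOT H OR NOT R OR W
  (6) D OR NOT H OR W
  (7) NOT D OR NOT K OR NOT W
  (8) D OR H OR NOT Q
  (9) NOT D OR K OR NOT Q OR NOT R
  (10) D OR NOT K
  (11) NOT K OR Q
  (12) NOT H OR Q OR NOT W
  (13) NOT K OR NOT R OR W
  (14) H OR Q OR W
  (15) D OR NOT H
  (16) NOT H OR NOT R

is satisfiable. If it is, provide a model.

Set R = False.
Set D = True.
Set Q = True.
  then (NOT D OR NOT Q OR W) forces W = True.
  then (NOT K OR NOT W) forces K = False.
Set H = False.
All clauses satisfied.

R = False, D = True, Q = True, K = False, W = True, H = False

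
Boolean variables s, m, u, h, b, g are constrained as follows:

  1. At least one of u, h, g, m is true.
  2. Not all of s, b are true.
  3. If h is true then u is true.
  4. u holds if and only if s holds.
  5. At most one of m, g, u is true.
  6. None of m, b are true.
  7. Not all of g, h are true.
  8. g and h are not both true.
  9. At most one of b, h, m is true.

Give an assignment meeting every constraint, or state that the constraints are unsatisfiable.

s = True, m = False, u = True, h = False, b = False, g = False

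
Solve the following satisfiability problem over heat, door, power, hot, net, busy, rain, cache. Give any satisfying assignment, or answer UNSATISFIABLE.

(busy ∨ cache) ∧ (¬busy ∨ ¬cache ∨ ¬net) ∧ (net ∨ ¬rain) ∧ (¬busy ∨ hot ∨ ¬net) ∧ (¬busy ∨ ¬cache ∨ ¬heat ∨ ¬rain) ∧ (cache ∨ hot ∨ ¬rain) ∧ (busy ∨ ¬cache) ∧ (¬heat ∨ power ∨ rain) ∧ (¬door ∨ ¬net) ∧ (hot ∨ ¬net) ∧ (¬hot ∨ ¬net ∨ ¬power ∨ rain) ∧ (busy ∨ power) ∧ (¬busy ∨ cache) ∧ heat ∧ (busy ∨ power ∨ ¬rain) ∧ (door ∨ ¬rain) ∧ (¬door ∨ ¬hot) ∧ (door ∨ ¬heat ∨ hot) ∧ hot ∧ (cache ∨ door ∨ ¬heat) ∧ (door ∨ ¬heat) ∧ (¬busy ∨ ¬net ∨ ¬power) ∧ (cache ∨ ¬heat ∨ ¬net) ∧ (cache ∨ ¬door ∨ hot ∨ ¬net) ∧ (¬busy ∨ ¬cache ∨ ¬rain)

Unsatisfiable — no assignment works.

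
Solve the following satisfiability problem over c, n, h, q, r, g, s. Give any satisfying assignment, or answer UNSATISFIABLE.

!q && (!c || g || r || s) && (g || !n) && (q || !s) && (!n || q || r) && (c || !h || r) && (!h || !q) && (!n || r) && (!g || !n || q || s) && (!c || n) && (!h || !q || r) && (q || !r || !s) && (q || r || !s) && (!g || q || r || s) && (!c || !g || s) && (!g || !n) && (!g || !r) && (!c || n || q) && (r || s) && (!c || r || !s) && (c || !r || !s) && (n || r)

c=F; n=F; h=T; q=F; r=T; g=F; s=F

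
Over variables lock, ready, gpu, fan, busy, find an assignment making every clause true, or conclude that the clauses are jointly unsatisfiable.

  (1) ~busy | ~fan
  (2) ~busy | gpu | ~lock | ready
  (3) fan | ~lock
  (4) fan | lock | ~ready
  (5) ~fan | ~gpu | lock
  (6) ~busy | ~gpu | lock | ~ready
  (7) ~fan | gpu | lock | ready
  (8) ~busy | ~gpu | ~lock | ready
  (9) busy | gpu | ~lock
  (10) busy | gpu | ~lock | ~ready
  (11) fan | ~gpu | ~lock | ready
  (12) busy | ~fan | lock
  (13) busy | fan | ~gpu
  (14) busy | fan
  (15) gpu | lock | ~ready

Set lock = True.
  then (fan | ~lock) forces fan = True.
  then (~busy | ~fan) forces busy = False.
  then (busy | gpu | ~lock) forces gpu = True.
Set ready = False.
All clauses satisfied.

lock = True, ready = False, gpu = True, fan = True, busy = False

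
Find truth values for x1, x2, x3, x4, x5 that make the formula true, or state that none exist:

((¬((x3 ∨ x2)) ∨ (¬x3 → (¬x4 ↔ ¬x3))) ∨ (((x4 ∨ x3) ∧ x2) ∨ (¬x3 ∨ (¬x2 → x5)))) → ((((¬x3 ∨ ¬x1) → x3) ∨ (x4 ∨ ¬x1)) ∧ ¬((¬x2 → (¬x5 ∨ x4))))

x1 = True; x2 = False; x3 = True; x4 = False; x5 = True

  ((¬((x3 ∨ x2)) ∨ (¬x3 → (¬x4 ↔ ¬x3))) ∨ (((x4 ∨ x3) ∧ x2) ∨ (¬x3 ∨ (¬x2 → x5)))) → ((((¬x3 ∨ ¬x1) → x3) ∨ (x4 ∨ ¬x1)) ∧ ¬((¬x2 → (¬x5 ∨ x4)))) = True
    (¬((x3 ∨ x2)) ∨ (¬x3 → (¬x4 ↔ ¬x3))) ∨ (((x4 ∨ x3) ∧ x2) ∨ (¬x3 ∨ (¬x2 → x5))) = True
      ¬((x3 ∨ x2)) ∨ (¬x3 → (¬x4 ↔ ¬x3)) = True
        ¬((x3 ∨ x2)) = False
          x3 ∨ x2 = True
        ¬x3 → (¬x4 ↔ ¬x3) = True
          ¬x3 = False
          ¬x4 ↔ ¬x3 = False
            ¬x4 = True
            ¬x3 = False
      ((x4 ∨ x3) ∧ x2) ∨ (¬x3 ∨ (¬x2 → x5)) = True
        (x4 ∨ x3) ∧ x2 = False
          x4 ∨ x3 = True
        ¬x3 ∨ (¬x2 → x5) = True
          ¬x3 = False
          ¬x2 → x5 = True
            ¬x2 = True
    (((¬x3 ∨ ¬x1) → x3) ∨ (x4 ∨ ¬x1)) ∧ ¬((¬x2 → (¬x5 ∨ x4))) = True
      ((¬x3 ∨ ¬x1) → x3) ∨ (x4 ∨ ¬x1) = True
        (¬x3 ∨ ¬x1) → x3 = True
          ¬x3 ∨ ¬x1 = False
            ¬x3 = False
            ¬x1 = False
        x4 ∨ ¬x1 = False
          ¬x1 = False
      ¬((¬x2 → (¬x5 ∨ x4))) = True
        ¬x2 → (¬x5 ∨ x4) = False
          ¬x2 = True
          ¬x5 ∨ x4 = False
            ¬x5 = False
The formula evaluates to True.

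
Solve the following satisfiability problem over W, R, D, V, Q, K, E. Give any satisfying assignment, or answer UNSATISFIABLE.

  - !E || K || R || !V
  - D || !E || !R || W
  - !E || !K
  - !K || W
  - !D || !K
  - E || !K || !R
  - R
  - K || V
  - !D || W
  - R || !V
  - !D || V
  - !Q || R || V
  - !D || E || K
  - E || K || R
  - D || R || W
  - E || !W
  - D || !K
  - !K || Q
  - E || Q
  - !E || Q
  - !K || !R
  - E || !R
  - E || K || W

W: True, R: True, D: False, V: True, Q: True, K: False, E: True

Unit clause (R) forces R = True.
In (!K || !R) only !K is left, so K = False.
In (E || !R) only E is left, so E = True.
In (K || V) only V is left, so V = True.
In (!E || Q) only Q is left, so Q = True.
Try W = False:
  (D || !E || !R || W) forces D = True.
  clause (!D || W) is falsified — backtrack.
So W = True.
Set D = False.
All clauses satisfied.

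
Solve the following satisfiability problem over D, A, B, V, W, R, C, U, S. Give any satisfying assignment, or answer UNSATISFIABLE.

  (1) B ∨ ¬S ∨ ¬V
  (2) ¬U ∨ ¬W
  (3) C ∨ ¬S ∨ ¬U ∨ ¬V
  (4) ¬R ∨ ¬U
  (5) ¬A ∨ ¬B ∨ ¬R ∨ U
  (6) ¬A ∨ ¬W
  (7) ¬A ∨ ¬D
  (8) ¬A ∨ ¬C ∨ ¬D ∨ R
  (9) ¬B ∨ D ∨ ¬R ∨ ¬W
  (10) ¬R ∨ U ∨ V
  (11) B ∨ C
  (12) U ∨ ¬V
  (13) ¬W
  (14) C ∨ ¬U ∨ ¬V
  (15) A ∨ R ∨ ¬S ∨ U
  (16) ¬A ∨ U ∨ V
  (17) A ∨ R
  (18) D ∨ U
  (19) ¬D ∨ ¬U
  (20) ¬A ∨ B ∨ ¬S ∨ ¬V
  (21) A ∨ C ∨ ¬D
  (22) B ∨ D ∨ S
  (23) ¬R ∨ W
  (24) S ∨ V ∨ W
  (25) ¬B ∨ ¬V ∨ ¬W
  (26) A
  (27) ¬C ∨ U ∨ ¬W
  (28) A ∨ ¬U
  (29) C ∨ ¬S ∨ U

Unit clause (¬W) forces W = False.
In (¬R ∨ W) only ¬R is left, so R = False.
Unit clause (A) forces A = True.
In (¬A ∨ ¬D) only ¬D is left, so D = False.
In (D ∨ U) only U is left, so U = True.
Set B = True.
Set V = False.
  then (S ∨ V ∨ W) forces S = True.
Set C = True.
All clauses satisfied.

D = False; A = True; B = True; V = False; W = False; R = False; C = True; U = True; S = True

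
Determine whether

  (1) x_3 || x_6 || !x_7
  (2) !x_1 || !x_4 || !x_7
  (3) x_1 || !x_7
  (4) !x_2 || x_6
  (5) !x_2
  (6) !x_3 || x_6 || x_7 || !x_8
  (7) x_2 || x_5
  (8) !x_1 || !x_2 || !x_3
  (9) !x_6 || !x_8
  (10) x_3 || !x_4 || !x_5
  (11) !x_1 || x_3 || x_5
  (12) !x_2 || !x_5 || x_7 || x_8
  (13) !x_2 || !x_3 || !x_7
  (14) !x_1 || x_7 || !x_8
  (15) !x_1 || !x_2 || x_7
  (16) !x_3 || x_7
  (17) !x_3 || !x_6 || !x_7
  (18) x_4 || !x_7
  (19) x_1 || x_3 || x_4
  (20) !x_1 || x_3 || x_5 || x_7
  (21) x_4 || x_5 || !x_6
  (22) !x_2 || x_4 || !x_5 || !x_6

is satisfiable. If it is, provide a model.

Unit clause (!x_2) forces x_2 = False.
In (x_2 || x_5) only x_5 is left, so x_5 = True.
Set x_1 = True.
Try x_3 = True:
  (!x_3 || x_7) forces x_7 = True.
  (!x_1 || !x_4 || !x_7) forces x_4 = False.
  clause (x_4 || !x_7) is falsified — backtrack.
So x_3 = False.
  then (x_3 || !x_4 || !x_5) forces x_4 = False.
  then (x_4 || !x_7) forces x_7 = False.
  then (!x_1 || x_7 || !x_8) forces x_8 = False.
Set x_6 = True.
All clauses satisfied.

x_1 = True, x_2 = False, x_3 = False, x_4 = False, x_5 = True, x_6 = True, x_7 = False, x_8 = False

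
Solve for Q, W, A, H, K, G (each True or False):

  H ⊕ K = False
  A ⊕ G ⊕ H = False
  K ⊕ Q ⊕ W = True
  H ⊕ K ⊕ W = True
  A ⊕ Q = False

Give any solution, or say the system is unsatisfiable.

Q=F; W=T; A=F; H=F; K=F; G=F

H ⊕ K = F ⊕ F = False ✓
A ⊕ G ⊕ H = F ⊕ F ⊕ F = False ✓
K ⊕ Q ⊕ W = F ⊕ F ⊕ T = True ✓
H ⊕ K ⊕ W = F ⊕ F ⊕ T = True ✓
A ⊕ Q = F ⊕ F = False ✓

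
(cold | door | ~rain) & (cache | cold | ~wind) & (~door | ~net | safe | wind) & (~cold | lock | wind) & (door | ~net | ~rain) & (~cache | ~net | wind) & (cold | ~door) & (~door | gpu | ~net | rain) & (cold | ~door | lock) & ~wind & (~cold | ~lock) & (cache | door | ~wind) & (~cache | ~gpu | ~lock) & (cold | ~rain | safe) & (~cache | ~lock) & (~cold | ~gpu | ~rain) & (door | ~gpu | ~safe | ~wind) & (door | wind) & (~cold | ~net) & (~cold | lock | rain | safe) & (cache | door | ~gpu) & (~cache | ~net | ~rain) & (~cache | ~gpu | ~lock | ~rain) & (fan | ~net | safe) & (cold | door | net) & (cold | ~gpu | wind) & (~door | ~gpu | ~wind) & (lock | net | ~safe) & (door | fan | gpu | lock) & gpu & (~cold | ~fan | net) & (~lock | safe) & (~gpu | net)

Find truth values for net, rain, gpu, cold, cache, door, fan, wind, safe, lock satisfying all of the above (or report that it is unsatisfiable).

Case wind = True:
  Clause (~wind) is falsified — contradiction.
Case wind = False:
  (door | wind) forces door = True.
  (cold | ~door) forces cold = True.
  (~cold | lock | wind) forces lock = True.
  Clause (~cold | ~lock) is falsified — contradiction.
Both cases fail, so the formula is unsatisfiable.

Unsatisfiable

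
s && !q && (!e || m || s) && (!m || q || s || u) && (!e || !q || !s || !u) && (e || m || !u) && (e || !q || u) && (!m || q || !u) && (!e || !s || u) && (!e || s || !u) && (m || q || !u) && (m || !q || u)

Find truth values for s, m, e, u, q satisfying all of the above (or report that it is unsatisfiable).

s = True, m = False, e = False, u = False, q = False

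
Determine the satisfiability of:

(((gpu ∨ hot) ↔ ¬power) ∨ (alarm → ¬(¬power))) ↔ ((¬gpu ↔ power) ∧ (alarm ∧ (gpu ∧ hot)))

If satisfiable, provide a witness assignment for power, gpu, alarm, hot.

power = False; gpu = False; alarm = True; hot = False

  (((gpu ∨ hot) ↔ ¬power) ∨ (alarm → ¬(¬power))) ↔ ((¬gpu ↔ power) ∧ (alarm ∧ (gpu ∧ hot))) = True
    ((gpu ∨ hot) ↔ ¬power) ∨ (alarm → ¬(¬power)) = False
      (gpu ∨ hot) ↔ ¬power = False
        gpu ∨ hot = False
        ¬power = True
      alarm → ¬(¬power) = False
        ¬(¬power) = False
          ¬power = True
    (¬gpu ↔ power) ∧ (alarm ∧ (gpu ∧ hot)) = False
      ¬gpu ↔ power = False
        ¬gpu = True
      alarm ∧ (gpu ∧ hot) = False
        gpu ∧ hot = False
The formula evaluates to True.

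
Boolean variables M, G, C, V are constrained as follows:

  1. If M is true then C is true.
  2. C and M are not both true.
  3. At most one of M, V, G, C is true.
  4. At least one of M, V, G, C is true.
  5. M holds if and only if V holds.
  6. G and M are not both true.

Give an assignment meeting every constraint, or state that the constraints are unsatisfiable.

M = False, G = False, C = True, V = False

  (1) M=F ⇒ C: vacuous ✓
  (2) C=T, M=F — not both ✓
  (3) {M, V, G, C}: 1 true — at most one ✓
  (4) {M, V, G, C}: 1 true — at least one ✓
  (5) M=F, V=F — same ✓
  (6) G=F, M=F — not both ✓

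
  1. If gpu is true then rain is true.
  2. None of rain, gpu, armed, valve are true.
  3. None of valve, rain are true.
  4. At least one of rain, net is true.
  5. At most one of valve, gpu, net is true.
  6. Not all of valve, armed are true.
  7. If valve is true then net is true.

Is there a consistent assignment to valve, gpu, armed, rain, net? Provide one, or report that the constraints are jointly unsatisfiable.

valve = False, gpu = False, armed = False, rain = False, net = True

  (1) gpu=F ⇒ rain: vacuous ✓
  (2) {rain, gpu, armed, valve}: 0 true — none ✓
  (3) {valve, rain}: 0 true — none ✓
  (4) {rain, net}: 1 true — at least one ✓
  (5) {valve, gpu, net}: 1 true — at most one ✓
  (6) {valve, armed}: 0/2 true — not all ✓
  (7) valve=F ⇒ net: vacuous ✓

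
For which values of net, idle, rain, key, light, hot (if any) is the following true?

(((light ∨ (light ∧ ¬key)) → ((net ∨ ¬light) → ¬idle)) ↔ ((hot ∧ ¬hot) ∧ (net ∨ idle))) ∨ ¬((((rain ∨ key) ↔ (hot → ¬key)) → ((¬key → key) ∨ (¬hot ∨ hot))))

net = True, idle = True, rain = False, key = True, light = True, hot = False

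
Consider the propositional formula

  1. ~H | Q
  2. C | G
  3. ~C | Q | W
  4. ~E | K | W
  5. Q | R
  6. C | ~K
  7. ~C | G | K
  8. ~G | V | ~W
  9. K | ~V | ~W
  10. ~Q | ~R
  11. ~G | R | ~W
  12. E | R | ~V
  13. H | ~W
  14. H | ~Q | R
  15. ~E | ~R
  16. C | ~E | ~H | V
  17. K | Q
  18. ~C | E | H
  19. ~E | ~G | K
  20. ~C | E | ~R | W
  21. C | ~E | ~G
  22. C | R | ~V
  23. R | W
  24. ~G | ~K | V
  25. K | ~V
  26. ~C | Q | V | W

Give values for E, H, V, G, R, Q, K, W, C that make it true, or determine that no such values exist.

E = True; H = True; V = False; G = False; R = False; Q = True; K = True; W = True; C = True

Set E = True.
  then (~E | ~R) forces R = False.
  then (R | W) forces W = True.
  then (Q | R) forces Q = True.
  then (~G | R | ~W) forces G = False.
  then (H | ~W) forces H = True.
  then (C | G) forces C = True.
  then (~C | G | K) forces K = True.
Set V = False.
All clauses satisfied.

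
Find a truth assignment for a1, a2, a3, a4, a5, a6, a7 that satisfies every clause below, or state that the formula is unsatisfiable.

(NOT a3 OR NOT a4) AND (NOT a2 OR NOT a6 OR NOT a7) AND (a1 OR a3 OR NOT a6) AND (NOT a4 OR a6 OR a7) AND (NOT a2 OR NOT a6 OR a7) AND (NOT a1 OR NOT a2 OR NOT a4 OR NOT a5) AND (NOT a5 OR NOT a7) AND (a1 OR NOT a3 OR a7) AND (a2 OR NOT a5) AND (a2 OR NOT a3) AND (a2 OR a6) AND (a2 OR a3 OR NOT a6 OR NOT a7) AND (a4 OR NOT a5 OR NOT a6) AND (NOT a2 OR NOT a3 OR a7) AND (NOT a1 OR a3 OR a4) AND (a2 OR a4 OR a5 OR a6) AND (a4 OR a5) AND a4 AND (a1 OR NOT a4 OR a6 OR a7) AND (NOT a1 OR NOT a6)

Unit clause (a4) forces a4 = True.
In (NOT a3 OR NOT a4) only NOT a3 is left, so a3 = False.
Set a1 = False.
  then (a1 OR a3 OR NOT a6) forces a6 = False.
  then (NOT a4 OR a6 OR a7) forces a7 = True.
  then (NOT a5 OR NOT a7) forces a5 = False.
  then (a2 OR a6) forces a2 = True.
All clauses satisfied.

a1: False; a2: True; a3: False; a4: True; a5: False; a6: False; a7: True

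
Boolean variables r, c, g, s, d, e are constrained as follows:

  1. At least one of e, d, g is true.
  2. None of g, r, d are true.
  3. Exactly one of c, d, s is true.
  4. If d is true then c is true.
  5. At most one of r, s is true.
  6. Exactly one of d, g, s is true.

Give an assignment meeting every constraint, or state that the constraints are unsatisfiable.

r = False, c = False, g = False, s = True, d = False, e = True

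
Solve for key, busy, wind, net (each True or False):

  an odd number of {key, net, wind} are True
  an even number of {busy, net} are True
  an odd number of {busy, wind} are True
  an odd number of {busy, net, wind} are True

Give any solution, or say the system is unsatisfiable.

key = False; busy = False; wind = True; net = False

{key, net, wind}: 1 true → odd ✓
{busy, net}: 0 true → even ✓
{busy, wind}: 1 true → odd ✓
{busy, net, wind}: 1 true → odd ✓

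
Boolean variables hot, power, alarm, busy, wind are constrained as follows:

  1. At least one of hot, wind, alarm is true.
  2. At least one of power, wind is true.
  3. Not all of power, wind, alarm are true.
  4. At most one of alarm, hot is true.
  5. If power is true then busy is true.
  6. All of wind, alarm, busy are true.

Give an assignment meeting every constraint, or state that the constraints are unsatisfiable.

hot: False, power: False, alarm: True, busy: True, wind: True

  (1) {hot, wind, alarm}: 2 true — at least one ✓
  (2) {power, wind}: 1 true — at least one ✓
  (3) {power, wind, alarm}: 2/3 true — not all ✓
  (4) {alarm, hot}: 1 true — at most one ✓
  (5) power=F ⇒ busy: vacuous ✓
  (6) {wind, alarm, busy}: all 3 true ✓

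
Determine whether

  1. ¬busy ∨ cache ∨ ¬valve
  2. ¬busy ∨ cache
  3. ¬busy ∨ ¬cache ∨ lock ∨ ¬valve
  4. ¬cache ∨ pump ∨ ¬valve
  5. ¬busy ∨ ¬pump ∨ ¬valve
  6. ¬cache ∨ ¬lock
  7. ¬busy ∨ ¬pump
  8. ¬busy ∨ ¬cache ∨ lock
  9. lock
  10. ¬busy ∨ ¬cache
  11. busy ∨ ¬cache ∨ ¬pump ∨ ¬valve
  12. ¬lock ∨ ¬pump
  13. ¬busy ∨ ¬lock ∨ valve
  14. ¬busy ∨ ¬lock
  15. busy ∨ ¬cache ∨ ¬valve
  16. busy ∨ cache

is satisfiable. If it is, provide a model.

Case cache = True:
  (¬cache ∨ ¬lock) forces lock = False.
  Clause (lock) is falsified — contradiction.
Case cache = False:
  (¬busy ∨ cache) forces busy = False.
  Clause (busy ∨ cache) is falsified — contradiction.
Both cases fail, so the formula is unsatisfiable.

UNSATISFIABLE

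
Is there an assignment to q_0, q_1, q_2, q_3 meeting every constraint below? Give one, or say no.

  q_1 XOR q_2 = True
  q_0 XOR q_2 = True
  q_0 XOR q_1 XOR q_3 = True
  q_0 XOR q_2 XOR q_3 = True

Unsatisfiable

Adding constraints 1, 3, 4 mod 2: every variable appears an even number of times on the left, so the left side is 0.
But the right sides sum to 1 (mod 2). 0 ≠ 1 — the system is inconsistent.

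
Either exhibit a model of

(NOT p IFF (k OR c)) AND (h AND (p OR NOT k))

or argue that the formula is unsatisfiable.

c = False, h = True, k = False, p = True

  NOT p IFF (k OR c) = True
    NOT p = False
    k OR c = False
  h AND (p OR NOT k) = True
    p OR NOT k = True
      NOT k = True
Both conjuncts True, so the formula holds.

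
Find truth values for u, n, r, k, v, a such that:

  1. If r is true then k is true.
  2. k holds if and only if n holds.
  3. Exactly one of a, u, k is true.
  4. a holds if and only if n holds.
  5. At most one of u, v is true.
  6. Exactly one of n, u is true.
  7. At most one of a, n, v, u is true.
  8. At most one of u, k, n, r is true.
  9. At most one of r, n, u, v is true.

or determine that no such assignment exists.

u = True; n = False; r = False; k = False; v = False; a = False

  (1) r=F ⇒ k: vacuous ✓
  (2) k=F, n=F — same ✓
  (3) {a, u, k}: 1 true — exactly one ✓
  (4) a=F, n=F — same ✓
  (5) {u, v}: 1 true — at most one ✓
  (6) {n, u}: 1 true — exactly one ✓
  (7) {a, n, v, u}: 1 true — at most one ✓
  (8) {u, k, n, r}: 1 true — at most one ✓
  (9) {r, n, u, v}: 1 true — at most one ✓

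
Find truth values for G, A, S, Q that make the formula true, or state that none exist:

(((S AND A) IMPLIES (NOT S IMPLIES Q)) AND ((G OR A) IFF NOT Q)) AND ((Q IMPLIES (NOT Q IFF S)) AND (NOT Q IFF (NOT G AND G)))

G = False, A = False, S = False, Q = True

  ((S AND A) IMPLIES (NOT S IMPLIES Q)) AND ((G OR A) IFF NOT Q) = True
    (S AND A) IMPLIES (NOT S IMPLIES Q) = True
      S AND A = False
      NOT S IMPLIES Q = True
        NOT S = True
    (G OR A) IFF NOT Q = True
      G OR A = False
      NOT Q = False
  (Q IMPLIES (NOT Q IFF S)) AND (NOT Q IFF (NOT G AND G)) = True
    Q IMPLIES (NOT Q IFF S) = True
      NOT Q IFF S = True
        NOT Q = False
    NOT Q IFF (NOT G AND G) = True
      NOT Q = False
      NOT G AND G = False
        NOT G = True
Both conjuncts True, so the formula holds.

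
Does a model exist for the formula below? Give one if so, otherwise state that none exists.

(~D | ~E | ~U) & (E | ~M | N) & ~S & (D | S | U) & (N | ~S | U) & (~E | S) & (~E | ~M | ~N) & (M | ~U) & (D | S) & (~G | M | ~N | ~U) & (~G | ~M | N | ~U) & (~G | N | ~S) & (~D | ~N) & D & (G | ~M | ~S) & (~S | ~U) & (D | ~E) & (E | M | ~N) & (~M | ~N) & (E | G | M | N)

Unit clause (~S) forces S = False.
In (~E | S) only ~E is left, so E = False.
In (D | S) only D is left, so D = True.
In (~D | ~N) only ~N is left, so N = False.
In (E | ~M | N) only ~M is left, so M = False.
In (M | ~U) only ~U is left, so U = False.
In (E | G | M | N) only G is left, so G = True.
All clauses satisfied.

S = False, D = True, N = False, U = False, E = False, G = True, M = False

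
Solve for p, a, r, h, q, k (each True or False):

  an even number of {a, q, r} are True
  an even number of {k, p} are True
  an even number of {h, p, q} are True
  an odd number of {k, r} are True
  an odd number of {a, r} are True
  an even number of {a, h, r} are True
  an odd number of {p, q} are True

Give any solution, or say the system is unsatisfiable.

p = False, a = False, r = True, h = True, q = True, k = False

{a, q, r}: 2 true → even ✓
{k, p}: 0 true → even ✓
{h, p, q}: 2 true → even ✓
{k, r}: 1 true → odd ✓
{a, r}: 1 true → odd ✓
{a, h, r}: 2 true → even ✓
{p, q}: 1 true → odd ✓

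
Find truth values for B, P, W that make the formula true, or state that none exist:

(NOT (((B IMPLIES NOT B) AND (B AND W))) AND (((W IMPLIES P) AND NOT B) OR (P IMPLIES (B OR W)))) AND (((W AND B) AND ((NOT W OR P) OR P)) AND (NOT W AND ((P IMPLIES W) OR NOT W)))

Case W = True: the conjunct NOT W is False.
Case W = False: the conjunct W is False.
Both cases fail — unsatisfiable.

No satisfying assignment exists.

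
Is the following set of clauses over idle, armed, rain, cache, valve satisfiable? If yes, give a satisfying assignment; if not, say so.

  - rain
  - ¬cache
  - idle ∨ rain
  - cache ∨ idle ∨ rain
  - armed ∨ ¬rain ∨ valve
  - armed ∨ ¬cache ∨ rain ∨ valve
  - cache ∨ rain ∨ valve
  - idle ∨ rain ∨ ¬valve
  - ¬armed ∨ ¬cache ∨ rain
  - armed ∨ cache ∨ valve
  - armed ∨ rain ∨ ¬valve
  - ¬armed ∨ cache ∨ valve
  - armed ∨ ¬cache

idle: False, armed: True, rain: True, cache: False, valve: True

Unit clause (rain) forces rain = True.
Unit clause (¬cache) forces cache = False.
Set idle = False.
Set armed = True.
  then (¬armed ∨ cache ∨ valve) forces valve = True.
All clauses satisfied.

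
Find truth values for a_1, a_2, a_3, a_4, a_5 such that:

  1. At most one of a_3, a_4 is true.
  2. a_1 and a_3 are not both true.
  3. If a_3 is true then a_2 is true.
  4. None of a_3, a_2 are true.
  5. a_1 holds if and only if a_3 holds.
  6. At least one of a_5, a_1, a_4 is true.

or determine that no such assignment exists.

a_1=F; a_2=F; a_3=F; a_4=F; a_5=T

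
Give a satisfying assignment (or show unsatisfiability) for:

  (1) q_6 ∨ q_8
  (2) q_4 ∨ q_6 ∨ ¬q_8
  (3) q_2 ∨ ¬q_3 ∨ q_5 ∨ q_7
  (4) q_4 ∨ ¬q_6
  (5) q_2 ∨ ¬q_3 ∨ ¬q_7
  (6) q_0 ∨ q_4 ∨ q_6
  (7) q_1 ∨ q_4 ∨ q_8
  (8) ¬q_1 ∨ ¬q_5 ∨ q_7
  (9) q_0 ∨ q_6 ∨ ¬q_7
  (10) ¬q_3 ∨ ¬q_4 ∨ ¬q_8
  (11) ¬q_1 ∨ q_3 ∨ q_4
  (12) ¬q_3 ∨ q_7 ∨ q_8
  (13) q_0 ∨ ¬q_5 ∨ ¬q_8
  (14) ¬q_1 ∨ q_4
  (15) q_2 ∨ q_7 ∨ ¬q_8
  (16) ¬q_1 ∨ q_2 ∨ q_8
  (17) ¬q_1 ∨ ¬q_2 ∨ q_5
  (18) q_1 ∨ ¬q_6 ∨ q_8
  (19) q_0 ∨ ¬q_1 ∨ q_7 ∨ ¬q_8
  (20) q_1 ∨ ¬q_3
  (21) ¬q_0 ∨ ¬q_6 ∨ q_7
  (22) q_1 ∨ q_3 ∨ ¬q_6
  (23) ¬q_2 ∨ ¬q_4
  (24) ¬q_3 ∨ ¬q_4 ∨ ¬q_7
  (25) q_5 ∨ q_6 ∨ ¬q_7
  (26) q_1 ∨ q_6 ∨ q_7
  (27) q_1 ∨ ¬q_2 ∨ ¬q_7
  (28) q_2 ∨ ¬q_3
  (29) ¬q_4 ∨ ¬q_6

q_0 = True, q_1 = False, q_2 = False, q_3 = False, q_4 = True, q_5 = True, q_6 = False, q_7 = True, q_8 = True

Set q_0 = True.
Set q_1 = False.
  then (q_1 ∨ ¬q_3) forces q_3 = False.
  then (q_1 ∨ q_3 ∨ ¬q_6) forces q_6 = False.
  then (q_1 ∨ q_6 ∨ q_7) forces q_7 = True.
  then (q_1 ∨ ¬q_2 ∨ ¬q_7) forces q_2 = False.
  then (q_6 ∨ q_8) forces q_8 = True.
  then (q_4 ∨ q_6 ∨ ¬q_8) forces q_4 = True.
  then (q_5 ∨ q_6 ∨ ¬q_7) forces q_5 = True.
All clauses satisfied.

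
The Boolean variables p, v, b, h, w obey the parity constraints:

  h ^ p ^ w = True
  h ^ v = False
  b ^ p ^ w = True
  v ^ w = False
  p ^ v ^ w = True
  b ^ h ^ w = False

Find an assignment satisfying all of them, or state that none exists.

p: True; v: False; b: False; h: False; w: False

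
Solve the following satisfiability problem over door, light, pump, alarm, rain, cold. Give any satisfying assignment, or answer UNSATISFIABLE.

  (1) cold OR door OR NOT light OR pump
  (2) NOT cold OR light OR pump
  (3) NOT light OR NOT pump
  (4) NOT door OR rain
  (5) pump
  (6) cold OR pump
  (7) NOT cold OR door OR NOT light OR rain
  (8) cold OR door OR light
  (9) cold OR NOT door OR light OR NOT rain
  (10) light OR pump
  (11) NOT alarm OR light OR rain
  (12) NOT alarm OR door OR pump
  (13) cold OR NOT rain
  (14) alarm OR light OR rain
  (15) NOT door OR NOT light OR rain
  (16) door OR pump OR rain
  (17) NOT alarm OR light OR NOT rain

door = True, light = False, pump = True, alarm = False, rain = True, cold = True

Unit clause (pump) forces pump = True.
In (NOT light OR NOT pump) only NOT light is left, so light = False.
Set door = True.
  then (NOT door OR rain) forces rain = True.
  then (cold OR NOT door OR light OR NOT rain) forces cold = True.
  then (NOT alarm OR light OR NOT rain) forces alarm = False.
All clauses satisfied.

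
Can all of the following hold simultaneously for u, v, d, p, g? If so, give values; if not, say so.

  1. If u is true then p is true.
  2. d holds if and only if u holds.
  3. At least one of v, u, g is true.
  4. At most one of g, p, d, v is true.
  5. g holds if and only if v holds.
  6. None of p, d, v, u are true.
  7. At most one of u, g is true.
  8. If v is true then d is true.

Case v = True:
  Constraint (6) is violated (v=T) — contradiction.
Case v = False:
  (5) with v=F forces g = False.
  (3) with v=F, g=F forces u = True.
  Constraint (6) is violated (u=T) — contradiction.
Both cases fail — unsatisfiable.

The formula is unsatisfiable.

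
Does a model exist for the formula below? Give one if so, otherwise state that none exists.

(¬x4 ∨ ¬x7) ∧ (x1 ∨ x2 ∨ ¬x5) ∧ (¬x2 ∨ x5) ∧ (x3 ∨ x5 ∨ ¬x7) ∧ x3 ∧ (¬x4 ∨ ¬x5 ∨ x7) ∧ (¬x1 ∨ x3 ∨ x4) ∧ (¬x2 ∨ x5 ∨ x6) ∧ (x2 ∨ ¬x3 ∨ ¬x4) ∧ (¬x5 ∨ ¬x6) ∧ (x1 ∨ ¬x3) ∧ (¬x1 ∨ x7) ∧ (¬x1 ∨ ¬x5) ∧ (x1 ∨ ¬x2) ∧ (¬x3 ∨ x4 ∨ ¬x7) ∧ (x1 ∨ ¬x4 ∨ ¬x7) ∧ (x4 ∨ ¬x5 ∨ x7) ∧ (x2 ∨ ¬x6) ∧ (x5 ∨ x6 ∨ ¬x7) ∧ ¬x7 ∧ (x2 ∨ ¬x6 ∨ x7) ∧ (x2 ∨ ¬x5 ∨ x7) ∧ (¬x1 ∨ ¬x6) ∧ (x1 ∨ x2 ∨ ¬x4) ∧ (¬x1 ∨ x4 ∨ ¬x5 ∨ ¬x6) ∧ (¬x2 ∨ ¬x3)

Unsatisfiable — no assignment works.

Case x3 = True:
  (x1 ∨ ¬x3) forces x1 = True.
  (¬x1 ∨ x7) forces x7 = True.
  Clause (¬x7) is falsified — contradiction.
Case x3 = False:
  Clause (x3) is falsified — contradiction.
Both cases fail, so the formula is unsatisfiable.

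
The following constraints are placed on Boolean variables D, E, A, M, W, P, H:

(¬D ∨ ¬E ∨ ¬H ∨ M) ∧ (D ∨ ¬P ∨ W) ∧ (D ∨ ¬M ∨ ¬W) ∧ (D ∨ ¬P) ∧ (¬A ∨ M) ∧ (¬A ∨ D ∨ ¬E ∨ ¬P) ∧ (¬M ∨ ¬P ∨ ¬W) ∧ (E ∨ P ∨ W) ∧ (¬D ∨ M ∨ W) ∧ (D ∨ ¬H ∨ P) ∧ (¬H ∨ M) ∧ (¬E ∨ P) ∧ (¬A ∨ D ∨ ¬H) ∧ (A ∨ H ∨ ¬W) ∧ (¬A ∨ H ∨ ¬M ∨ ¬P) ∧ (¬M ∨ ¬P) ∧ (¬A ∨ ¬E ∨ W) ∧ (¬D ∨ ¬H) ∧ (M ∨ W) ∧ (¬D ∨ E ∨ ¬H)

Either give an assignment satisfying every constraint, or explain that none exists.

D = True, E = False, A = True, M = True, W = True, P = False, H = False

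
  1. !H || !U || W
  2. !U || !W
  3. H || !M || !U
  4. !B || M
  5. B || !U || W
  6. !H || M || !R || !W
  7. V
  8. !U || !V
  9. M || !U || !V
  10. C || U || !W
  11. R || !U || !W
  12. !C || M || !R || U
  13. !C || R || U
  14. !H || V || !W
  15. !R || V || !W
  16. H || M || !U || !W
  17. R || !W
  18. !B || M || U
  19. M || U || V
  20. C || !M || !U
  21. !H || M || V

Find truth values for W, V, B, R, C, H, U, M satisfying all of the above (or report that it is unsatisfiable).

W=F, V=T, B=F, R=F, C=F, H=F, U=F, M=T

Unit clause (V) forces V = True.
In (!U || !V) only !U is left, so U = False.
Set W = False.
Set B = False.
Set R = False.
  then (!C || R || U) forces C = False.
Set H = False.
Set M = True.
All clauses satisfied.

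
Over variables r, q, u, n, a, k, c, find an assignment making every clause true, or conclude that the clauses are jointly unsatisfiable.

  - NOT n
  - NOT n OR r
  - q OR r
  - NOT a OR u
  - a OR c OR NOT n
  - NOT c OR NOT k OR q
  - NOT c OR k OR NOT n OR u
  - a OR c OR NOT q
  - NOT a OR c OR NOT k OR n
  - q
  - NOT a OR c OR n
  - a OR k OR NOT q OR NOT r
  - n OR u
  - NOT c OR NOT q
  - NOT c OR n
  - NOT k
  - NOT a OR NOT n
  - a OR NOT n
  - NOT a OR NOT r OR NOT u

Case q = True:
  (NOT n) forces n = False.
  (n OR u) forces u = True.
  (NOT c OR NOT q) forces c = False.
  (a OR c OR NOT q) forces a = True.
  Clause (NOT a OR c OR n) is falsified — contradiction.
Case q = False:
  Clause (q) is falsified — contradiction.
Both cases fail, so the formula is unsatisfiable.

Unsatisfiable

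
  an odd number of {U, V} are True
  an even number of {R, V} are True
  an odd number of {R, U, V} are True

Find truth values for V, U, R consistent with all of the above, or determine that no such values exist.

V = False, U = True, R = False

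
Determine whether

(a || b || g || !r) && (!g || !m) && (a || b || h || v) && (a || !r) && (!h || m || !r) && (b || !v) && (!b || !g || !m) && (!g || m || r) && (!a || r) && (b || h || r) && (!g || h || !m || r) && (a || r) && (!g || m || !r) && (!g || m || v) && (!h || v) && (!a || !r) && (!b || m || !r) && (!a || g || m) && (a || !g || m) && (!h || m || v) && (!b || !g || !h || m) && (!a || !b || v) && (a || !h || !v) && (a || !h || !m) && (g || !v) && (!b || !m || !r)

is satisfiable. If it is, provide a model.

Unsatisfiable

Case r = True:
  (a || !r) forces a = True.
  Clause (!a || !r) is falsified — contradiction.
Case r = False:
  (!a || r) forces a = False.
  Clause (a || r) is falsified — contradiction.
Both cases fail, so the formula is unsatisfiable.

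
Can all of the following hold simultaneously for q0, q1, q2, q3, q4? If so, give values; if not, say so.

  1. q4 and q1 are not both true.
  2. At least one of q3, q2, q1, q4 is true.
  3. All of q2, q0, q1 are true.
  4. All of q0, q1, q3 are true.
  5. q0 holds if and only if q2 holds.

q0 = True; q1 = True; q2 = True; q3 = True; q4 = False

  (1) q4=F, q1=T — not both ✓
  (2) {q3, q2, q1, q4}: 3 true — at least one ✓
  (3) {q2, q0, q1}: all 3 true ✓
  (4) {q0, q1, q3}: all 3 true ✓
  (5) q0=T, q2=T — same ✓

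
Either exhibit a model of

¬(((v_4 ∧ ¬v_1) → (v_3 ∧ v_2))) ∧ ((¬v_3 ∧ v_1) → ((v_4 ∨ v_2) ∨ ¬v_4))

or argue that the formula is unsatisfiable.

v_1=F; v_2=T; v_3=F; v_4=T

  ¬(((v_4 ∧ ¬v_1) → (v_3 ∧ v_2))) = True
    (v_4 ∧ ¬v_1) → (v_3 ∧ v_2) = False
      v_4 ∧ ¬v_1 = True
        ¬v_1 = True
      v_3 ∧ v_2 = False
  (¬v_3 ∧ v_1) → ((v_4 ∨ v_2) ∨ ¬v_4) = True
    ¬v_3 ∧ v_1 = False
      ¬v_3 = True
    (v_4 ∨ v_2) ∨ ¬v_4 = True
      v_4 ∨ v_2 = True
      ¬v_4 = False
Both conjuncts True, so the formula holds.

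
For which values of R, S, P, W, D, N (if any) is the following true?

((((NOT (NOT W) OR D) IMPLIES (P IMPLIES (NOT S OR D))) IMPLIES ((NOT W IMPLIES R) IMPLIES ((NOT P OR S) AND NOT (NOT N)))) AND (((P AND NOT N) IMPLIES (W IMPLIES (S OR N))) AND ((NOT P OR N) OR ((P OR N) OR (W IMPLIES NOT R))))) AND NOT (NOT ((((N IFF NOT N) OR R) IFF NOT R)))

Unsatisfiable — no assignment works.

The conjunct NOT (NOT ((((N IFF NOT N) OR R) IFF NOT R))) is unsatisfiable on its own:
  R=F, N=F: evaluates to False.
  R=F, N=T: evaluates to False.
  R=T, N=F: evaluates to False.
  R=T, N=T: evaluates to False.
So the whole conjunction is unsatisfiable.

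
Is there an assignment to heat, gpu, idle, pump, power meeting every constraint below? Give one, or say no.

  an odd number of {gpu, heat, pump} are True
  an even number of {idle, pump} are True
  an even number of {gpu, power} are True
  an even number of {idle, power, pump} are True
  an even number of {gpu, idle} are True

heat: True, gpu: False, idle: False, pump: False, power: False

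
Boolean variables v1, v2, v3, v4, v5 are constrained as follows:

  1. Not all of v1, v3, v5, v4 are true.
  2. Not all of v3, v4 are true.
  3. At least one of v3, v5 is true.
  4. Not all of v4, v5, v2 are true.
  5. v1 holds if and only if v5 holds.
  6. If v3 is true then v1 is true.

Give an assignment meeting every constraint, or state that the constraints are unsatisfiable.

v1 = True, v2 = True, v3 = False, v4 = False, v5 = True

  (1) {v1, v3, v5, v4}: 2/4 true — not all ✓
  (2) {v3, v4}: 0/2 true — not all ✓
  (3) {v3, v5}: 1 true — at least one ✓
  (4) {v4, v5, v2}: 2/3 true — not all ✓
  (5) v1=T, v5=T — same ✓
  (6) v3=F ⇒ v1: vacuous ✓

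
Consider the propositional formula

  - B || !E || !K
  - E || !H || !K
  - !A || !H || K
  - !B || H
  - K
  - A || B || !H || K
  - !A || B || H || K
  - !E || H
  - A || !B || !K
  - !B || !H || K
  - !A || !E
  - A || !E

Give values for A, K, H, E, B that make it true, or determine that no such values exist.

Unit clause (K) forces K = True.
Set A = True.
  then (!A || !E) forces E = False.
  then (E || !H || !K) forces H = False.
  then (!B || H) forces B = False.
All clauses satisfied.

A = True, K = True, H = False, E = False, B = False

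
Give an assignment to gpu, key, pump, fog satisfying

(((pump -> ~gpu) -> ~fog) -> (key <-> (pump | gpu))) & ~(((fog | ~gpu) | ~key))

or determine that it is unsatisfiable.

gpu = True, key = True, pump = True, fog = False

  ((pump -> ~gpu) -> ~fog) -> (key <-> (pump | gpu)) = True
    (pump -> ~gpu) -> ~fog = True
      pump -> ~gpu = False
        ~gpu = False
      ~fog = True
    key <-> (pump | gpu) = True
      pump | gpu = True
  ~(((fog | ~gpu) | ~key)) = True
    (fog | ~gpu) | ~key = False
      fog | ~gpu = False
        ~gpu = False
      ~key = False
Both conjuncts True, so the formula holds.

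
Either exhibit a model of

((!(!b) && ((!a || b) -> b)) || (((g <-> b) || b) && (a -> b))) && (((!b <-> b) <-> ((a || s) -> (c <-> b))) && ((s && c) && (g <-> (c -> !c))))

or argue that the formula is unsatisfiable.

g=F, a=F, c=T, s=T, b=F

  (!(!b) && ((!a || b) -> b)) || (((g <-> b) || b) && (a -> b)) = True
    !(!b) && ((!a || b) -> b) = False
      !(!b) = False
        !b = True
      (!a || b) -> b = False
        !a || b = True
          !a = True
    ((g <-> b) || b) && (a -> b) = True
      (g <-> b) || b = True
        g <-> b = True
      a -> b = True
  ((!b <-> b) <-> ((a || s) -> (c <-> b))) && ((s && c) && (g <-> (c -> !c))) = True
    (!b <-> b) <-> ((a || s) -> (c <-> b)) = True
      !b <-> b = False
        !b = True
      (a || s) -> (c <-> b) = False
        a || s = True
        c <-> b = False
    (s && c) && (g <-> (c -> !c)) = True
      s && c = True
      g <-> (c -> !c) = True
        c -> !c = False
          !c = False
Both conjuncts True, so the formula holds.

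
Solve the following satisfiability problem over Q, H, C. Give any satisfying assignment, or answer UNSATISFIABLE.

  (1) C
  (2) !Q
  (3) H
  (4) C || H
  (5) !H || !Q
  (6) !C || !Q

Unit clause (C) forces C = True.
Unit clause (!Q) forces Q = False.
Unit clause (H) forces H = True.
Check each clause:
  (C): C holds.
  (!Q): !Q holds.
  (H): H holds.
  (C || H): C holds.
  (!H || !Q): !Q holds.
  (!C || !Q): !Q holds.
All clauses satisfied.

Q = False, H = True, C = True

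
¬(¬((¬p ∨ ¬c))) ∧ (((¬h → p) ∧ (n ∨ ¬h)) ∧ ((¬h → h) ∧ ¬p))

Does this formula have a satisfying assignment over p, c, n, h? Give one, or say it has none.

p = False, c = True, n = True, h = True

  ¬(¬((¬p ∨ ¬c))) = True
    ¬((¬p ∨ ¬c)) = False
      ¬p ∨ ¬c = True
        ¬p = True
        ¬c = False
  ((¬h → p) ∧ (n ∨ ¬h)) ∧ ((¬h → h) ∧ ¬p) = True
    (¬h → p) ∧ (n ∨ ¬h) = True
      ¬h → p = True
        ¬h = False
      n ∨ ¬h = True
        ¬h = False
    (¬h → h) ∧ ¬p = True
      ¬h → h = True
        ¬h = False
      ¬p = True
Both conjuncts True, so the formula holds.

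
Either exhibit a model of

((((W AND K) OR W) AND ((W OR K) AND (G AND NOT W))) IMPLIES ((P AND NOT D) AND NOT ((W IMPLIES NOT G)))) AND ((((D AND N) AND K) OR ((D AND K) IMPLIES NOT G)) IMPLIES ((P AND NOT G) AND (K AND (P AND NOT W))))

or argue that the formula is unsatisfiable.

D = True, K = True, G = True, P = True, W = False, N = False

  (((W AND K) OR W) AND ((W OR K) AND (G AND NOT W))) IMPLIES ((P AND NOT D) AND NOT ((W IMPLIES NOT G))) = True
    ((W AND K) OR W) AND ((W OR K) AND (G AND NOT W)) = False
      (W AND K) OR W = False
        W AND K = False
      (W OR K) AND (G AND NOT W) = True
        W OR K = True
        G AND NOT W = True
          NOT W = True
    (P AND NOT D) AND NOT ((W IMPLIES NOT G)) = False
      P AND NOT D = False
        NOT D = False
      NOT ((W IMPLIES NOT G)) = False
        W IMPLIES NOT G = True
          NOT G = False
  (((D AND N) AND K) OR ((D AND K) IMPLIES NOT G)) IMPLIES ((P AND NOT G) AND (K AND (P AND NOT W))) = True
    ((D AND N) AND K) OR ((D AND K) IMPLIES NOT G) = False
      (D AND N) AND K = False
        D AND N = False
      (D AND K) IMPLIES NOT G = False
        D AND K = True
        NOT G = False
    (P AND NOT G) AND (K AND (P AND NOT W)) = False
      P AND NOT G = False
        NOT G = False
      K AND (P AND NOT W) = True
        P AND NOT W = True
          NOT W = True
Both conjuncts True, so the formula holds.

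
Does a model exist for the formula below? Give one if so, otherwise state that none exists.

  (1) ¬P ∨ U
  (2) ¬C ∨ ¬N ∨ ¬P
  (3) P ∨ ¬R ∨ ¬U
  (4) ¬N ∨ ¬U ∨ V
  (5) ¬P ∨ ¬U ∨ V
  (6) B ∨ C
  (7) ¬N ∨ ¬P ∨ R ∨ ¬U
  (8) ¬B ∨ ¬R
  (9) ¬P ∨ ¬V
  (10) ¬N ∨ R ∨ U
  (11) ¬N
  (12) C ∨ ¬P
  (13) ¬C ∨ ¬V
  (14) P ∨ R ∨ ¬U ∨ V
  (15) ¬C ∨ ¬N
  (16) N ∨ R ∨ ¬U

Unit clause (¬N) forces N = False.
Set R = False.
  then (N ∨ R ∨ ¬U) forces U = False.
  then (¬P ∨ U) forces P = False.
Set B = False.
  then (B ∨ C) forces C = True.
  then (¬C ∨ ¬V) forces V = False.
All clauses satisfied.

R = False, N = False, B = False, P = False, V = False, U = False, C = True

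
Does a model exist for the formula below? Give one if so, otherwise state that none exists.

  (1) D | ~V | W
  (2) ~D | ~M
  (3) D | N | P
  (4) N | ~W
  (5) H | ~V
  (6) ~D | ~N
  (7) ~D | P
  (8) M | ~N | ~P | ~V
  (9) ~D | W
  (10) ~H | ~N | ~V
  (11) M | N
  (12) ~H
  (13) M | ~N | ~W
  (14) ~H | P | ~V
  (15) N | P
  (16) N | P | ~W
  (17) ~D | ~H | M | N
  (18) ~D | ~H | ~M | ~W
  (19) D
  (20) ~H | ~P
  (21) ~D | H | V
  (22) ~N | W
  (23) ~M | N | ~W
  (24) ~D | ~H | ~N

Unsatisfiable — no assignment works.

Case D = True:
  (~D | ~M) forces M = False.
  (~D | ~N) forces N = False.
  Clause (M | N) is falsified — contradiction.
Case D = False:
  Clause (D) is falsified — contradiction.
Both cases fail, so the formula is unsatisfiable.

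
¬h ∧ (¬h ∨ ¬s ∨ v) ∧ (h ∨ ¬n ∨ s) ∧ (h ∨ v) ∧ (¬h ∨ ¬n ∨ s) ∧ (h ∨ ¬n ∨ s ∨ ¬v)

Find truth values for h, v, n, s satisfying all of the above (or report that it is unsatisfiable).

Unit clause (¬h) forces h = False.
In (h ∨ v) only v is left, so v = True.
Set n = True.
  then (h ∨ ¬n ∨ s) forces s = True.
Check each clause:
  (¬h): ¬h holds.
  (¬h ∨ ¬s ∨ v): ¬h holds.
  (h ∨ ¬n ∨ s): s holds.
  (h ∨ v): v holds.
  (¬h ∨ ¬n ∨ s): ¬h holds.
  (h ∨ ¬n ∨ s ∨ ¬v): s holds.
All clauses satisfied.

h = False, v = True, n = True, s = True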